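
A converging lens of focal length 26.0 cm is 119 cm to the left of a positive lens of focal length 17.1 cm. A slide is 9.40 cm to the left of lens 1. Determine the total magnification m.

m = -0.230

Lens 1: 1/d_i1 = 1/(26.0) − 1/(9.40) = -0.06792, so d_i1 = -14.72 cm; m₁ = −d_i1/d_o1 = +1.566.
d_o2 = 119 − (-14.72) = 133.7 cm.
Lens 2: 1/d_i2 = 1/(17.1) − 1/(133.7) = 0.05100, so d_i2 = 19.61 cm; m₂ = −d_i2/d_o2 = -0.1467.
m = m₁·m₂ = (+1.566)(-0.1467) = -0.230.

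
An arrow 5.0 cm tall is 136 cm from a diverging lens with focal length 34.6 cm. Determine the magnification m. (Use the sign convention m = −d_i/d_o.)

m = +0.203

For a diverging lens, f = -34.6 cm.
1/d_i = 1/f − 1/d_o = 1/(-34.60) − 1/(136) = -0.03625, so d_i = -27.58 cm.
m = −d_i/d_o = −(-27.58)/(136) = +0.203.
The image is virtual, upright and reduced, on the same side as the object.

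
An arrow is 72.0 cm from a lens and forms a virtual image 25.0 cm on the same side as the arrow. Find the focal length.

Virtual image ⇒ d_i = −25.0 cm.
1/f = 1/d_o + 1/d_i = 1/(72.0) + 1/(-25.0) = -0.02611, so f = -38.3 cm.
Since f is negative, the lens is diverging.

f = -38.3 cm (diverging)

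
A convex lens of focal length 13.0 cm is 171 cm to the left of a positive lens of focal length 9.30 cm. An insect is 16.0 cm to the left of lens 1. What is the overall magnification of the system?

Lens 1: 1/d_i1 = 1/(13.0) − 1/(16.0) = 0.01442, so d_i1 = 69.33 cm; m₁ = −d_i1/d_o1 = -4.333.
d_o2 = 171 − (69.33) = 101.7 cm.
Lens 2: 1/d_i2 = 1/(9.30) − 1/(101.7) = 0.09769, so d_i2 = 10.24 cm; m₂ = −d_i2/d_o2 = -0.1006.
m = m₁·m₂ = (-4.333)(-0.1006) = +0.436.

m = +0.436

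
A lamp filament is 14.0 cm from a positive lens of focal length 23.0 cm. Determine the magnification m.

m = +2.56

1/d_i = 1/f − 1/d_o = 1/(23.00) − 1/(14.0) = -0.02795, so d_i = -35.78 cm.
m = −d_i/d_o = −(-35.78)/(14.0) = +2.56.
The image is virtual, upright and enlarged, on the same side as the object.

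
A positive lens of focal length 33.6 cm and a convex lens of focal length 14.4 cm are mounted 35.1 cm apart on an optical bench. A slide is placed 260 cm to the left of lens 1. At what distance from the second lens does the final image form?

Lens 1: 1/d_i1 = 1/f₁ − 1/d_o1 = 1/(33.6) − 1/(260) = 0.02592, so d_i1 = 38.59 cm.
The intermediate image is 38.59 cm to the right of lens 1, which lies 3.490 cm to the right of lens 2 — a virtual object — so d_o2 = −3.490 cm.
Lens 2: 1/d_i2 = 1/f₂ − 1/d_o2 = 1/(14.4) − 1/(-3.490) = 0.3560, so d_i2 = 2.81 cm.
The final image is real, 2.81 cm to the right of lens 2 (overall magnification ≈ -0.12).

2.81 cm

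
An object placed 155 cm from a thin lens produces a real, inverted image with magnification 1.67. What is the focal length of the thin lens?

m = −d_i/d_o ⇒ d_i = −m·d_o = −(-1.67)·(155) = 258.8 cm.
1/f = 1/d_o + 1/d_i = 1/(155) + 1/(258.8) = 0.01032, so f = 96.9 cm.
Since f is positive, the thin lens is converging.

f = 96.9 cm (converging)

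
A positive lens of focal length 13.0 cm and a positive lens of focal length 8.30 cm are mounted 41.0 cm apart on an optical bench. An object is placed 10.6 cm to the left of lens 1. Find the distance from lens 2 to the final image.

Lens 1: 1/d_i1 = 1/f₁ − 1/d_o1 = 1/(13.0) − 1/(10.6) = -0.01742, so d_i1 = -57.42 cm.
The intermediate image is 57.42 cm to the left of lens 1 (virtual), which is 41.0 − (-57.42) = 98.42 cm to the left of lens 2, so d_o2 = +98.42 cm.
Lens 2: 1/d_i2 = 1/f₂ − 1/d_o2 = 1/(8.30) − 1/(98.42) = 0.1103, so d_i2 = 9.06 cm.
The final image is real, 9.06 cm to the right of lens 2 (overall magnification ≈ -0.50).

9.06 cm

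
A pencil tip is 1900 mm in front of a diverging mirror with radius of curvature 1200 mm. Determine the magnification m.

m = +0.240

f = R/2 = 1200/2 = 600.0 mm; for a diverging mirror, f = -600.0 mm.
1/d_i = 1/f − 1/d_o = 1/(-600.0) − 1/(1900) = -0.002193, so d_i = -456.0 mm.
m = −d_i/d_o = −(-456.0)/(1900) = +0.240.
The image is virtual, upright and reduced, behind the mirror.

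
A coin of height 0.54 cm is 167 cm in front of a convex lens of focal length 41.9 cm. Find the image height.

0.181 cm

1/d_i = 1/f − 1/d_o = 1/(41.90) − 1/(167) = 0.01788, so d_i = 55.93 cm.
m = −d_i/d_o = -0.3349.
|h_i| = |m|·h_o = 0.3349 × 0.54 = 0.181 cm. The image is real, inverted and reduced, on the far side of the lens.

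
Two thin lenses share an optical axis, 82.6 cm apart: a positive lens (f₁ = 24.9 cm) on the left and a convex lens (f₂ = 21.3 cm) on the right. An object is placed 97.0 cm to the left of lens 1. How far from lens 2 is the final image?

37.6 cm

Lens 1: 1/d_i1 = 1/f₁ − 1/d_o1 = 1/(24.9) − 1/(97.0) = 0.02985, so d_i1 = 33.50 cm.
The intermediate image is 33.50 cm to the right of lens 1, which is 82.6 − (33.50) = 49.10 cm to the left of lens 2, so d_o2 = +49.10 cm.
Lens 2: 1/d_i2 = 1/f₂ − 1/d_o2 = 1/(21.3) − 1/(49.10) = 0.02658, so d_i2 = 37.6 cm.
The final image is real, 37.6 cm to the right of lens 2 (overall magnification ≈ 0.26).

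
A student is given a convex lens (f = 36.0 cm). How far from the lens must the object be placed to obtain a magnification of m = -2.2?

m = −d_i/d_o ⇒ d_i = −m·d_o.
1/f = 1/d_o + 1/d_i = 1/d_o − 1/(m·d_o) = (1 − 1/m)/d_o, so d_o = f(1 − 1/m) = (36.00)(1 − 1/(-2.2)) = 52.4 cm.

52.4 cm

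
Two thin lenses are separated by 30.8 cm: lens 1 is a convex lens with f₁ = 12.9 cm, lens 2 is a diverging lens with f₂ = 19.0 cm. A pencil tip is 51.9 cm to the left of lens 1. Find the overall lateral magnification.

Lens 1: 1/d_i1 = 1/(12.9) − 1/(51.9) = 0.05825, so d_i1 = 17.17 cm; m₁ = −d_i1/d_o1 = -0.3308.
d_o2 = 30.8 − (17.17) = 13.63 cm.
f₂ = −19.0 cm (diverging).
Lens 2: 1/d_i2 = 1/(-19.0) − 1/(13.63) = -0.1260, so d_i2 = -7.937 cm; m₂ = −d_i2/d_o2 = +0.5823.
m = m₁·m₂ = (-0.3308)(+0.5823) = -0.193.

m = -0.193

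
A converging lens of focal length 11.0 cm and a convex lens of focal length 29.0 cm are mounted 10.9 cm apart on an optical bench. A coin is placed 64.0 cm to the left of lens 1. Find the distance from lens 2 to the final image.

2.20 cm

Lens 1: 1/d_i1 = 1/f₁ − 1/d_o1 = 1/(11.0) − 1/(64.0) = 0.07528, so d_i1 = 13.28 cm.
The intermediate image is 13.28 cm to the right of lens 1, which lies 2.380 cm to the right of lens 2 — a virtual object — so d_o2 = −2.380 cm.
Lens 2: 1/d_i2 = 1/f₂ − 1/d_o2 = 1/(29.0) − 1/(-2.380) = 0.4547, so d_i2 = 2.20 cm.
The final image is real, 2.20 cm to the right of lens 2 (overall magnification ≈ -0.19).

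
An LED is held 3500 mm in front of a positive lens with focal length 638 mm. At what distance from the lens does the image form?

Thin-lens equation: 1/s_i = 1/f − 1/s_o = 1/(638.0) − 1/(3500) = 0.001567 − 0.0002857 = 0.001282, so s_i = 780 mm.
The image is real, inverted and reduced, on the far side of the lens.

780 mm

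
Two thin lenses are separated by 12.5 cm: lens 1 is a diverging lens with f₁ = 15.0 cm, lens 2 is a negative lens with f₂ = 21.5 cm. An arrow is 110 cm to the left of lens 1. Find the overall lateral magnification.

m = +0.0547

f₁ = −15.0 cm (diverging).
Lens 1: 1/d_i1 = 1/(-15.0) − 1/(110) = -0.07576, so d_i1 = -13.20 cm; m₁ = −d_i1/d_o1 = +0.1200.
d_o2 = 12.5 − (-13.20) = 25.70 cm.
f₂ = −21.5 cm (diverging).
Lens 2: 1/d_i2 = 1/(-21.5) − 1/(25.70) = -0.08542, so d_i2 = -11.71 cm; m₂ = −d_i2/d_o2 = +0.4555.
m = m₁·m₂ = (+0.1200)(+0.4555) = +0.0547.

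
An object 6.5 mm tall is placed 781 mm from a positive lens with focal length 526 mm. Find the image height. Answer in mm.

13.4 mm

1/d_i = 1/f − 1/d_o = 1/(526.0) − 1/(781) = 0.0006207, so d_i = 1611 mm.
m = −d_i/d_o = -2.063.
|h_i| = |m|·h_o = 2.063 × 6.5 = 13.4 mm. The image is real, inverted and enlarged, on the far side of the lens.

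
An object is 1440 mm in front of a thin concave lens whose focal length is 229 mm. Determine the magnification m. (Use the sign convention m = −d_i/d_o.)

m = +0.137

For a concave lens, f = -229 mm.
1/d_i = 1/f − 1/d_o = 1/(-229.0) − 1/(1440) = -0.005061, so d_i = -197.6 mm.
m = −d_i/d_o = −(-197.6)/(1440) = +0.137.
The image is virtual, upright and reduced, on the same side as the object.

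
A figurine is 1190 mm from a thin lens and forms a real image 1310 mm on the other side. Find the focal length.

f = 624 mm (converging)

Real image ⇒ d_i = +1310 mm.
1/f = 1/d_o + 1/d_i = 1/(1190) + 1/(1310) = 0.001604, so f = 624 mm.
Since f is positive, the thin lens is converging.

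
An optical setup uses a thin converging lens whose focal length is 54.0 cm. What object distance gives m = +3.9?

m = −d_i/d_o ⇒ d_i = −m·d_o.
1/f = 1/d_o + 1/d_i = 1/d_o − 1/(m·d_o) = (1 − 1/m)/d_o, so d_o = f(1 − 1/m) = (54.00)(1 − 1/(+3.9)) = 40.2 cm.

40.2 cm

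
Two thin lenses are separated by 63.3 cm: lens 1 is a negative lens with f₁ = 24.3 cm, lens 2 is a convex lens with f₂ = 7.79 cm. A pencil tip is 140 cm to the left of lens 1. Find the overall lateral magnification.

m = -0.0151

f₁ = −24.3 cm (diverging).
Lens 1: 1/d_i1 = 1/(-24.3) − 1/(140) = -0.04830, so d_i1 = -20.71 cm; m₁ = −d_i1/d_o1 = +0.1479.
d_o2 = 63.3 − (-20.71) = 84.01 cm.
Lens 2: 1/d_i2 = 1/(7.79) − 1/(84.01) = 0.1165, so d_i2 = 8.586 cm; m₂ = −d_i2/d_o2 = -0.1022.
m = m₁·m₂ = (+0.1479)(-0.1022) = -0.0151.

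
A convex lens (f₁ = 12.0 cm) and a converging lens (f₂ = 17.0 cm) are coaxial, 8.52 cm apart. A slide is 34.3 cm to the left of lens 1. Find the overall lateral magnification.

m = -0.340

Lens 1: 1/d_i1 = 1/(12.0) − 1/(34.3) = 0.05418, so d_i1 = 18.46 cm; m₁ = −d_i1/d_o1 = -0.5382.
d_o2 = 8.52 − (18.46) = -9.940 cm (virtual object).
Lens 2: 1/d_i2 = 1/(17.0) − 1/(-9.940) = 0.1594, so d_i2 = 6.272 cm; m₂ = −d_i2/d_o2 = +0.6310.
m = m₁·m₂ = (-0.5382)(+0.6310) = -0.340.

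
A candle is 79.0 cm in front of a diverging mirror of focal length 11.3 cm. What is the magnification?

m = +0.125

For a diverging mirror, f = -11.3 cm.
1/d_i = 1/f − 1/d_o = 1/(-11.30) − 1/(79.0) = -0.1012, so d_i = -9.886 cm.
m = −d_i/d_o = −(-9.886)/(79.0) = +0.125.
The image is virtual, upright and reduced, behind the mirror.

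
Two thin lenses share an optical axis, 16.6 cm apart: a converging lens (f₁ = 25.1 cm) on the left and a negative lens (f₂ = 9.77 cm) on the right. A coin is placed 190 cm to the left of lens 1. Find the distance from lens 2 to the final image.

Lens 1: 1/d_i1 = 1/f₁ − 1/d_o1 = 1/(25.1) − 1/(190) = 0.03458, so d_i1 = 28.92 cm.
The intermediate image is 28.92 cm to the right of lens 1, which lies 12.32 cm to the right of lens 2 — a virtual object — so d_o2 = −12.32 cm.
Lens 2 is diverging, so f₂ = −9.77 cm.
Lens 2: 1/d_i2 = 1/f₂ − 1/d_o2 = 1/(-9.77) − 1/(-12.32) = -0.02119, so d_i2 = -47.2 cm.
The final image is virtual, 47.2 cm to the left of lens 2 (overall magnification ≈ 0.58).

47.2 cm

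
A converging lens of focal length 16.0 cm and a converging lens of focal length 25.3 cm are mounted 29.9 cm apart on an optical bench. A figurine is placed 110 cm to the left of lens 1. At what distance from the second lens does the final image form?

Lens 1: 1/d_i1 = 1/f₁ − 1/d_o1 = 1/(16.0) − 1/(110) = 0.05341, so d_i1 = 18.72 cm.
The intermediate image is 18.72 cm to the right of lens 1, which is 29.9 − (18.72) = 11.18 cm to the left of lens 2, so d_o2 = +11.18 cm.
Lens 2: 1/d_i2 = 1/f₂ − 1/d_o2 = 1/(25.3) − 1/(11.18) = -0.04992, so d_i2 = -20.0 cm.
The final image is virtual, 20.0 cm to the left of lens 2 (overall magnification ≈ -0.30).

20.0 cm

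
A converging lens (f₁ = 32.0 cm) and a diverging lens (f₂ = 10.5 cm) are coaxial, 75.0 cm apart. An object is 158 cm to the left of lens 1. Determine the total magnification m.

Lens 1: 1/d_i1 = 1/(32.0) − 1/(158) = 0.02492, so d_i1 = 40.13 cm; m₁ = −d_i1/d_o1 = -0.2540.
d_o2 = 75.0 − (40.13) = 34.87 cm.
f₂ = −10.5 cm (diverging).
Lens 2: 1/d_i2 = 1/(-10.5) − 1/(34.87) = -0.1239, so d_i2 = -8.070 cm; m₂ = −d_i2/d_o2 = +0.2314.
m = m₁·m₂ = (-0.2540)(+0.2314) = -0.0588.

m = -0.0588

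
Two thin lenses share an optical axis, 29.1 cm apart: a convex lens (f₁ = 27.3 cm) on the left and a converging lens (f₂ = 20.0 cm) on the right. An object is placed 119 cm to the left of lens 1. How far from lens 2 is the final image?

4.81 cm

Lens 1: 1/d_i1 = 1/f₁ − 1/d_o1 = 1/(27.3) − 1/(119) = 0.02823, so d_i1 = 35.43 cm.
The intermediate image is 35.43 cm to the right of lens 1, which lies 6.330 cm to the right of lens 2 — a virtual object — so d_o2 = −6.330 cm.
Lens 2: 1/d_i2 = 1/f₂ − 1/d_o2 = 1/(20.0) − 1/(-6.330) = 0.2080, so d_i2 = 4.81 cm.
The final image is real, 4.81 cm to the right of lens 2 (overall magnification ≈ -0.23).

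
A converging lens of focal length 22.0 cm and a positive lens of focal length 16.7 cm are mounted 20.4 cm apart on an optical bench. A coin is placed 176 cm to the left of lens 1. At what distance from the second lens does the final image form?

Lens 1: 1/d_i1 = 1/f₁ − 1/d_o1 = 1/(22.0) − 1/(176) = 0.03977, so d_i1 = 25.14 cm.
The intermediate image is 25.14 cm to the right of lens 1, which lies 4.740 cm to the right of lens 2 — a virtual object — so d_o2 = −4.740 cm.
Lens 2: 1/d_i2 = 1/f₂ − 1/d_o2 = 1/(16.7) − 1/(-4.740) = 0.2709, so d_i2 = 3.69 cm.
The final image is real, 3.69 cm to the right of lens 2 (overall magnification ≈ -0.11).

3.69 cm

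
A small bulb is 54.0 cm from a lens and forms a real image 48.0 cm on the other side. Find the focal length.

Real image ⇒ d_i = +48.0 cm.
1/f = 1/d_o + 1/d_i = 1/(54.0) + 1/(48.0) = 0.03935, so f = 25.4 cm.
Since f is positive, the lens is converging.

f = 25.4 cm (converging)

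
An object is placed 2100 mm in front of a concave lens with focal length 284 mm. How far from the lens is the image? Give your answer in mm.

For a concave lens, f = -284 mm.
Lens equation: 1/v = 1/f − 1/u = 1/(-284.0) − 1/(2100) = -0.003521 − 0.0004762 = -0.003997, so v = -250 mm.
The image is virtual, upright and reduced, on the same side as the object.

250 mm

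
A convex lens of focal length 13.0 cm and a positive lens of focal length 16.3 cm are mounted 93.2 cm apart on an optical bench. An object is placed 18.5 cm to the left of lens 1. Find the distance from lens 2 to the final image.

24.3 cm

Lens 1: 1/d_i1 = 1/f₁ − 1/d_o1 = 1/(13.0) − 1/(18.5) = 0.02287, so d_i1 = 43.73 cm.
The intermediate image is 43.73 cm to the right of lens 1, which is 93.2 − (43.73) = 49.47 cm to the left of lens 2, so d_o2 = +49.47 cm.
Lens 2: 1/d_i2 = 1/f₂ − 1/d_o2 = 1/(16.3) − 1/(49.47) = 0.04114, so d_i2 = 24.3 cm.
The final image is real, 24.3 cm to the right of lens 2 (overall magnification ≈ 1.2).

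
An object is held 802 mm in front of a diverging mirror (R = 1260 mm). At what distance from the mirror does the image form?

f = R/2 = 1260/2 = 630.0 mm; for a diverging mirror, f = -630.0 mm.
Mirror equation: 1/q = 1/f − 1/p = 1/(-630.0) − 1/(802) = -0.001587 − 0.001247 = -0.002834, so q = -353 mm.
The image is virtual, upright and reduced, behind the mirror.

353 mm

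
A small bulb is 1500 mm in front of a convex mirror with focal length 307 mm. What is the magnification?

m = +0.170

For a convex mirror, f = -307 mm.
1/d_i = 1/f − 1/d_o = 1/(-307.0) − 1/(1500) = -0.003924, so d_i = -254.8 mm.
m = −d_i/d_o = −(-254.8)/(1500) = +0.170.
The image is virtual, upright and reduced, behind the mirror.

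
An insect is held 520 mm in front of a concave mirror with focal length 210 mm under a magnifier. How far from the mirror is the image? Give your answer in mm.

352 mm

Mirror equation: 1/s_i = 1/f − 1/s_o = 1/(210.0) − 1/(520) = 0.004762 − 0.001923 = 0.002839, so s_i = 352 mm.
The image is real, inverted and reduced, in front of the mirror.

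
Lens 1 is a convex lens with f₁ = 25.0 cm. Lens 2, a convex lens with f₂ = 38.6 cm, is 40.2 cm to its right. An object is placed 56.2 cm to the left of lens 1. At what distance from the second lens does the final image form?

Lens 1: 1/d_i1 = 1/f₁ − 1/d_o1 = 1/(25.0) − 1/(56.2) = 0.02221, so d_i1 = 45.03 cm.
The intermediate image is 45.03 cm to the right of lens 1, which lies 4.830 cm to the right of lens 2 — a virtual object — so d_o2 = −4.830 cm.
Lens 2: 1/d_i2 = 1/f₂ − 1/d_o2 = 1/(38.6) − 1/(-4.830) = 0.2329, so d_i2 = 4.29 cm.
The final image is real, 4.29 cm to the right of lens 2 (overall magnification ≈ -0.71).

4.29 cm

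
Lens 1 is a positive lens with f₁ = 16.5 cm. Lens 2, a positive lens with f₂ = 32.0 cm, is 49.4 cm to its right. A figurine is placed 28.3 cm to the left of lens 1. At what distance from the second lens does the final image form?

Lens 1: 1/d_i1 = 1/f₁ − 1/d_o1 = 1/(16.5) − 1/(28.3) = 0.02527, so d_i1 = 39.57 cm.
The intermediate image is 39.57 cm to the right of lens 1, which is 49.4 − (39.57) = 9.830 cm to the left of lens 2, so d_o2 = +9.830 cm.
Lens 2: 1/d_i2 = 1/f₂ − 1/d_o2 = 1/(32.0) − 1/(9.830) = -0.07048, so d_i2 = -14.2 cm.
The final image is virtual, 14.2 cm to the left of lens 2 (overall magnification ≈ -2.0).

14.2 cm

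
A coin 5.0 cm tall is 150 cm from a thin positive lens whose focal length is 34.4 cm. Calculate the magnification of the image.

m = -0.298

1/d_i = 1/f − 1/d_o = 1/(34.40) − 1/(150) = 0.02240, so d_i = 44.64 cm.
m = −d_i/d_o = −(44.64)/(150) = -0.298.
The image is real, inverted and reduced, on the far side of the lens.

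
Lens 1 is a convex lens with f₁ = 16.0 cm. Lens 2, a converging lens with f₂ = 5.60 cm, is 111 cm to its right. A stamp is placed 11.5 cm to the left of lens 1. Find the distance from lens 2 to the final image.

Lens 1: 1/d_i1 = 1/f₁ − 1/d_o1 = 1/(16.0) − 1/(11.5) = -0.02446, so d_i1 = -40.89 cm.
The intermediate image is 40.89 cm to the left of lens 1 (virtual), which is 111 − (-40.89) = 151.9 cm to the left of lens 2, so d_o2 = +151.9 cm.
Lens 2: 1/d_i2 = 1/f₂ − 1/d_o2 = 1/(5.60) − 1/(151.9) = 0.1720, so d_i2 = 5.81 cm.
The final image is real, 5.81 cm to the right of lens 2 (overall magnification ≈ -0.14).

5.81 cm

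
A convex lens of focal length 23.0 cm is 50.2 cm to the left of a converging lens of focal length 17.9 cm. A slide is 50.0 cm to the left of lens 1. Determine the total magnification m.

Lens 1: 1/d_i1 = 1/(23.0) − 1/(50.0) = 0.02348, so d_i1 = 42.59 cm; m₁ = −d_i1/d_o1 = -0.8518.
d_o2 = 50.2 − (42.59) = 7.610 cm.
Lens 2: 1/d_i2 = 1/(17.9) − 1/(7.610) = -0.07554, so d_i2 = -13.24 cm; m₂ = −d_i2/d_o2 = +1.740.
m = m₁·m₂ = (-0.8518)(+1.740) = -1.48.

m = -1.48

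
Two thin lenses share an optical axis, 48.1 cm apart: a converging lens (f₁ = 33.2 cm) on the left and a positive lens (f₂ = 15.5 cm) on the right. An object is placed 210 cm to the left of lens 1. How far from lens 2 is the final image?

19.7 cm

Lens 1: 1/d_i1 = 1/f₁ − 1/d_o1 = 1/(33.2) − 1/(210) = 0.02536, so d_i1 = 39.43 cm.
The intermediate image is 39.43 cm to the right of lens 1, which is 48.1 − (39.43) = 8.670 cm to the left of lens 2, so d_o2 = +8.670 cm.
Lens 2: 1/d_i2 = 1/f₂ − 1/d_o2 = 1/(15.5) − 1/(8.670) = -0.05082, so d_i2 = -19.7 cm.
The final image is virtual, 19.7 cm to the left of lens 2 (overall magnification ≈ -0.43).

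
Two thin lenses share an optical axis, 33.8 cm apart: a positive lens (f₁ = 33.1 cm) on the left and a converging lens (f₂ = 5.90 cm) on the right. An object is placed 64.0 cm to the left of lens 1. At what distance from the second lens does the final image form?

5.04 cm

Lens 1: 1/d_i1 = 1/f₁ − 1/d_o1 = 1/(33.1) − 1/(64.0) = 0.01459, so d_i1 = 68.56 cm.
The intermediate image is 68.56 cm to the right of lens 1, which lies 34.76 cm to the right of lens 2 — a virtual object — so d_o2 = −34.76 cm.
Lens 2: 1/d_i2 = 1/f₂ − 1/d_o2 = 1/(5.90) − 1/(-34.76) = 0.1983, so d_i2 = 5.04 cm.
The final image is real, 5.04 cm to the right of lens 2 (overall magnification ≈ -0.16).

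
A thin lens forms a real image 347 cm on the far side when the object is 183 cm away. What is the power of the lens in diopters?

d_i = +347 cm.
1/f = 1/d_o + 1/d_i = 1/(183) + 1/(347) = 0.008346 cm⁻¹.
f = 119.8 cm = 1.198 m, so P = 1/f = +0.835 D.

P = +0.835 D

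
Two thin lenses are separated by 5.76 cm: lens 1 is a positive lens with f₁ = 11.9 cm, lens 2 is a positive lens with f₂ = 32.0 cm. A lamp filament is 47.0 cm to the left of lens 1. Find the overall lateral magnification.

m = -0.257

Lens 1: 1/d_i1 = 1/(11.9) − 1/(47.0) = 0.06276, so d_i1 = 15.93 cm; m₁ = −d_i1/d_o1 = -0.3389.
d_o2 = 5.76 − (15.93) = -10.17 cm (virtual object).
Lens 2: 1/d_i2 = 1/(32.0) − 1/(-10.17) = 0.1296, so d_i2 = 7.717 cm; m₂ = −d_i2/d_o2 = +0.7588.
m = m₁·m₂ = (-0.3389)(+0.7588) = -0.257.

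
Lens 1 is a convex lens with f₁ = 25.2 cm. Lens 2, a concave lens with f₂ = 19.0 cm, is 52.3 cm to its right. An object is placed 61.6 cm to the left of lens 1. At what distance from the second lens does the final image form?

6.40 cm

Lens 1: 1/d_i1 = 1/f₁ − 1/d_o1 = 1/(25.2) − 1/(61.6) = 0.02345, so d_i1 = 42.65 cm.
The intermediate image is 42.65 cm to the right of lens 1, which is 52.3 − (42.65) = 9.650 cm to the left of lens 2, so d_o2 = +9.650 cm.
Lens 2 is diverging, so f₂ = −19.0 cm.
Lens 2: 1/d_i2 = 1/f₂ − 1/d_o2 = 1/(-19.0) − 1/(9.650) = -0.1563, so d_i2 = -6.40 cm.
The final image is virtual, 6.40 cm to the left of lens 2 (overall magnification ≈ -0.46).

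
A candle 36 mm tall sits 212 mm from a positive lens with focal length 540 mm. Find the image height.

1/d_i = 1/f − 1/d_o = 1/(540.0) − 1/(212) = -0.002865, so d_i = -349.0 mm.
m = −d_i/d_o = +1.646.
|h_i| = |m|·h_o = 1.646 × 36 = 59.3 mm. The image is virtual, upright and enlarged, on the same side as the object.

59.3 mm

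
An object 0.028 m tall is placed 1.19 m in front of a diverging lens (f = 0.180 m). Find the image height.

For a diverging lens, f = -0.180 m.
1/d_i = 1/f − 1/d_o = 1/(-0.1800) − 1/(1.19) = -6.396, so d_i = -0.1564 m.
m = −d_i/d_o = +0.1314.
|h_i| = |m|·h_o = 0.1314 × 0.028 = 0.00368 m. The image is virtual, upright and reduced, on the same side as the object.

0.00368 m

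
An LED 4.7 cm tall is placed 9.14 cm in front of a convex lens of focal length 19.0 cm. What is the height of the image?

9.06 cm

1/d_i = 1/f − 1/d_o = 1/(19.00) − 1/(9.14) = -0.05678, so d_i = -17.61 cm.
m = −d_i/d_o = +1.927.
|h_i| = |m|·h_o = 1.927 × 4.7 = 9.06 cm. The image is virtual, upright and enlarged, on the same side as the object.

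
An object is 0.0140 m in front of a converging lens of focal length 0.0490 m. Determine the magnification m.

m = +1.40

1/d_i = 1/f − 1/d_o = 1/(0.04900) − 1/(0.0140) = -51.02, so d_i = -0.01960 m.
m = −d_i/d_o = −(-0.01960)/(0.0140) = +1.40.
The image is virtual, upright and enlarged, on the same side as the object.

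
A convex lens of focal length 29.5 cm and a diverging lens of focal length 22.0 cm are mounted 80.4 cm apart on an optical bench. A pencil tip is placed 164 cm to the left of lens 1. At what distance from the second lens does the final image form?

Lens 1: 1/d_i1 = 1/f₁ − 1/d_o1 = 1/(29.5) − 1/(164) = 0.02780, so d_i1 = 35.97 cm.
The intermediate image is 35.97 cm to the right of lens 1, which is 80.4 − (35.97) = 44.43 cm to the left of lens 2, so d_o2 = +44.43 cm.
Lens 2 is diverging, so f₂ = −22.0 cm.
Lens 2: 1/d_i2 = 1/f₂ − 1/d_o2 = 1/(-22.0) − 1/(44.43) = -0.06796, so d_i2 = -14.7 cm.
The final image is virtual, 14.7 cm to the left of lens 2 (overall magnification ≈ -0.073).

14.7 cm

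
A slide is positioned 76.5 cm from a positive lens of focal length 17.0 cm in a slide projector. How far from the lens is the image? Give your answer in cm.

21.9 cm

Lens equation: 1/q = 1/f − 1/p = 1/(17.00) − 1/(76.5) = 0.05882 − 0.01307 = 0.04575, so q = 21.9 cm.
The image is real, inverted and reduced, on the far side of the lens.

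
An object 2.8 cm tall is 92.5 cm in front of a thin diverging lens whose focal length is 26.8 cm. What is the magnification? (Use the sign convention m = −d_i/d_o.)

m = +0.225

For a diverging lens, f = -26.8 cm.
1/d_i = 1/f − 1/d_o = 1/(-26.80) − 1/(92.5) = -0.04812, so d_i = -20.78 cm.
m = −d_i/d_o = −(-20.78)/(92.5) = +0.225.
The image is virtual, upright and reduced, on the same side as the object.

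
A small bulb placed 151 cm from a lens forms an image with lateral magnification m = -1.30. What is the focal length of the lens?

m = −d_i/d_o ⇒ d_i = −m·d_o = −(-1.30)·(151) = 196.3 cm.
1/f = 1/d_o + 1/d_i = 1/(151) + 1/(196.3) = 0.01172, so f = 85.3 cm.
Since f is positive, the lens is converging.

f = 85.3 cm (converging)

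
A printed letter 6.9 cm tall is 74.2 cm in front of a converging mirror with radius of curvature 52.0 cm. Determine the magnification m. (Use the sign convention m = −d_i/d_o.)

m = -0.539

f = R/2 = 52.0/2 = 26.00 cm.
1/d_i = 1/f − 1/d_o = 1/(26.00) − 1/(74.2) = 0.02498, so d_i = 40.02 cm.
m = −d_i/d_o = −(40.02)/(74.2) = -0.539.
The image is real, inverted and reduced, in front of the mirror.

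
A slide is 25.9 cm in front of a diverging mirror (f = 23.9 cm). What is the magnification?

For a diverging mirror, f = -23.9 cm.
1/d_i = 1/f − 1/d_o = 1/(-23.90) − 1/(25.9) = -0.08045, so d_i = -12.43 cm.
m = −d_i/d_o = −(-12.43)/(25.9) = +0.480.
The image is virtual, upright and reduced, behind the mirror.

m = +0.480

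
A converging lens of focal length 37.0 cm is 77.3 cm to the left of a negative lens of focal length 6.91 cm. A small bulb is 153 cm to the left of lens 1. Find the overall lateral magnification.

Lens 1: 1/d_i1 = 1/(37.0) − 1/(153) = 0.02049, so d_i1 = 48.80 cm; m₁ = −d_i1/d_o1 = -0.3190.
d_o2 = 77.3 − (48.80) = 28.50 cm.
f₂ = −6.91 cm (diverging).
Lens 2: 1/d_i2 = 1/(-6.91) − 1/(28.50) = -0.1798, so d_i2 = -5.562 cm; m₂ = −d_i2/d_o2 = +0.1951.
m = m₁·m₂ = (-0.3190)(+0.1951) = -0.0622.

m = -0.0622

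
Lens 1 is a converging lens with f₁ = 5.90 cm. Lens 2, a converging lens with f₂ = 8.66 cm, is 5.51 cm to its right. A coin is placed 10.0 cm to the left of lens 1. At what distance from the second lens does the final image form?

Lens 1: 1/d_i1 = 1/f₁ − 1/d_o1 = 1/(5.90) − 1/(10.0) = 0.06949, so d_i1 = 14.39 cm.
The intermediate image is 14.39 cm to the right of lens 1, which lies 8.880 cm to the right of lens 2 — a virtual object — so d_o2 = −8.880 cm.
Lens 2: 1/d_i2 = 1/f₂ − 1/d_o2 = 1/(8.66) − 1/(-8.880) = 0.2281, so d_i2 = 4.38 cm.
The final image is real, 4.38 cm to the right of lens 2 (overall magnification ≈ -0.71).

4.38 cm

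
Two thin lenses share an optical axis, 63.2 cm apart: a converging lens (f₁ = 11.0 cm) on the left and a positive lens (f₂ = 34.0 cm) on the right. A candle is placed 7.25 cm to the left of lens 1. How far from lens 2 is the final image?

56.9 cm

Lens 1: 1/d_i1 = 1/f₁ − 1/d_o1 = 1/(11.0) − 1/(7.25) = -0.04702, so d_i1 = -21.27 cm.
The intermediate image is 21.27 cm to the left of lens 1 (virtual), which is 63.2 − (-21.27) = 84.47 cm to the left of lens 2, so d_o2 = +84.47 cm.
Lens 2: 1/d_i2 = 1/f₂ − 1/d_o2 = 1/(34.0) − 1/(84.47) = 0.01757, so d_i2 = 56.9 cm.
The final image is real, 56.9 cm to the right of lens 2 (overall magnification ≈ -2.0).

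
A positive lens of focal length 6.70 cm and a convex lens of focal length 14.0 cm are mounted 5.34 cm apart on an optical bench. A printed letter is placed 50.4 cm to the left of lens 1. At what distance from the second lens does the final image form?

Lens 1: 1/d_i1 = 1/f₁ − 1/d_o1 = 1/(6.70) − 1/(50.4) = 0.1294, so d_i1 = 7.727 cm.
The intermediate image is 7.727 cm to the right of lens 1, which lies 2.387 cm to the right of lens 2 — a virtual object — so d_o2 = −2.387 cm.
Lens 2: 1/d_i2 = 1/f₂ − 1/d_o2 = 1/(14.0) − 1/(-2.387) = 0.4904, so d_i2 = 2.04 cm.
The final image is real, 2.04 cm to the right of lens 2 (overall magnification ≈ -0.13).

2.04 cm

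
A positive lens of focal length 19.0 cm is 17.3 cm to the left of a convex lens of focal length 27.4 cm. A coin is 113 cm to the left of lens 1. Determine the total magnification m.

m = -0.168

Lens 1: 1/d_i1 = 1/(19.0) − 1/(113) = 0.04378, so d_i1 = 22.84 cm; m₁ = −d_i1/d_o1 = -0.2021.
d_o2 = 17.3 − (22.84) = -5.540 cm (virtual object).
Lens 2: 1/d_i2 = 1/(27.4) − 1/(-5.540) = 0.2170, so d_i2 = 4.608 cm; m₂ = −d_i2/d_o2 = +0.8318.
m = m₁·m₂ = (-0.2021)(+0.8318) = -0.168.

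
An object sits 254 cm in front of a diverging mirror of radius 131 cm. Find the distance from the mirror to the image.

f = R/2 = 131/2 = 65.50 cm; for a diverging mirror, f = -65.50 cm.
Mirror equation: 1/s_i = 1/f − 1/s_o = 1/(-65.50) − 1/(254) = -0.01527 − 0.003937 = -0.01920, so s_i = -52.1 cm.
The image is virtual, upright and reduced, behind the mirror.

52.1 cm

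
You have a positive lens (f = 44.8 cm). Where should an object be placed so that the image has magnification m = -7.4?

50.9 cm

m = −d_i/d_o ⇒ d_i = −m·d_o.
1/f = 1/d_o + 1/d_i = 1/d_o − 1/(m·d_o) = (1 − 1/m)/d_o, so d_o = f(1 − 1/m) = (44.80)(1 − 1/(-7.4)) = 50.9 cm.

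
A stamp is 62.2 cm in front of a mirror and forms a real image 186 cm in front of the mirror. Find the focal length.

f = 46.6 cm (concave)

Real image ⇒ d_i = +186 cm.
1/f = 1/d_o + 1/d_i = 1/(62.2) + 1/(186) = 0.02145, so f = 46.6 cm.
Since f is positive, the mirror is concave.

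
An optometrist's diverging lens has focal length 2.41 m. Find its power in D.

For a diverging lens, f = −2.41 m.
P = 1/f = 1/(-2.41 m) = -0.415 D.

P = -0.415 D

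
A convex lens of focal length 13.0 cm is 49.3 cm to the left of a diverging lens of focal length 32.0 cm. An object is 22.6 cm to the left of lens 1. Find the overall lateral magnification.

Lens 1: 1/d_i1 = 1/(13.0) − 1/(22.6) = 0.03268, so d_i1 = 30.60 cm; m₁ = −d_i1/d_o1 = -1.354.
d_o2 = 49.3 − (30.60) = 18.70 cm.
f₂ = −32.0 cm (diverging).
Lens 2: 1/d_i2 = 1/(-32.0) − 1/(18.70) = -0.08473, so d_i2 = -11.80 cm; m₂ = −d_i2/d_o2 = +0.6312.
m = m₁·m₂ = (-1.354)(+0.6312) = -0.855.

m = -0.855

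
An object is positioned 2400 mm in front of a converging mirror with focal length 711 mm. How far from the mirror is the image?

Mirror equation: 1/q = 1/f − 1/p = 1/(711.0) − 1/(2400) = 0.001406 − 0.0004167 = 0.0009898, so q = 1010 mm.
The image is real, inverted and reduced, in front of the mirror.

1010 mm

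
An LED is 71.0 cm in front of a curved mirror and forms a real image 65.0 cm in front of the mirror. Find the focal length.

f = 33.9 cm (concave)

Real image ⇒ d_i = +65.0 cm.
1/f = 1/d_o + 1/d_i = 1/(71.0) + 1/(65.0) = 0.02947, so f = 33.9 cm.
Since f is positive, the curved mirror is concave.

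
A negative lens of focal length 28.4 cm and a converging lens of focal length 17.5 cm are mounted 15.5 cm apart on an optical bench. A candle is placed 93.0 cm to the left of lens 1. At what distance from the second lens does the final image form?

33.0 cm

Lens 1 is diverging, so f₁ = −28.4 cm.
Lens 1: 1/d_i1 = 1/f₁ − 1/d_o1 = 1/(-28.4) − 1/(93.0) = -0.04596, so d_i1 = -21.76 cm.
The intermediate image is 21.76 cm to the left of lens 1 (virtual), which is 15.5 − (-21.76) = 37.26 cm to the left of lens 2, so d_o2 = +37.26 cm.
Lens 2: 1/d_i2 = 1/f₂ − 1/d_o2 = 1/(17.5) − 1/(37.26) = 0.03030, so d_i2 = 33.0 cm.
The final image is real, 33.0 cm to the right of lens 2 (overall magnification ≈ -0.21).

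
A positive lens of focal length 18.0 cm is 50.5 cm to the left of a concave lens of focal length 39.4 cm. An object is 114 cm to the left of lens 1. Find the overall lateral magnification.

Lens 1: 1/d_i1 = 1/(18.0) − 1/(114) = 0.04678, so d_i1 = 21.38 cm; m₁ = −d_i1/d_o1 = -0.1875.
d_o2 = 50.5 − (21.38) = 29.12 cm.
f₂ = −39.4 cm (diverging).
Lens 2: 1/d_i2 = 1/(-39.4) − 1/(29.12) = -0.05972, so d_i2 = -16.74 cm; m₂ = −d_i2/d_o2 = +0.5750.
m = m₁·m₂ = (-0.1875)(+0.5750) = -0.108.

m = -0.108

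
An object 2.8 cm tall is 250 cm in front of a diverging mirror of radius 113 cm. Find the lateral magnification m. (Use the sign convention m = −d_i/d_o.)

m = +0.184

f = R/2 = 113/2 = 56.50 cm; for a diverging mirror, f = -56.50 cm.
1/d_i = 1/f − 1/d_o = 1/(-56.50) − 1/(250) = -0.02170, so d_i = -46.08 cm.
m = −d_i/d_o = −(-46.08)/(250) = +0.184.
The image is virtual, upright and reduced, behind the mirror.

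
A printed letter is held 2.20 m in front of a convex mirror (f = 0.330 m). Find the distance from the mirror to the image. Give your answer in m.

0.287 m

For a convex mirror, f = -0.330 m.
Mirror equation: 1/v = 1/f − 1/u = 1/(-0.3300) − 1/(2.20) = -3.030 − 0.4545 = -3.485, so v = -0.287 m.
The image is virtual, upright and reduced, behind the mirror.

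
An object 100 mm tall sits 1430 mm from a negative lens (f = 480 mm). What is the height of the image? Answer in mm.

25.1 mm

For a negative lens, f = -480 mm.
1/d_i = 1/f − 1/d_o = 1/(-480.0) − 1/(1430) = -0.002783, so d_i = -359.4 mm.
m = −d_i/d_o = +0.2513.
|h_i| = |m|·h_o = 0.2513 × 100 = 25.1 mm. The image is virtual, upright and reduced, on the same side as the object.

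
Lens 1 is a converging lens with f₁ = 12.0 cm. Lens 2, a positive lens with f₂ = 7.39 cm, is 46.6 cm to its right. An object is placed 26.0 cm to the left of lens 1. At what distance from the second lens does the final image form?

Lens 1: 1/d_i1 = 1/f₁ − 1/d_o1 = 1/(12.0) − 1/(26.0) = 0.04487, so d_i1 = 22.29 cm.
The intermediate image is 22.29 cm to the right of lens 1, which is 46.6 − (22.29) = 24.31 cm to the left of lens 2, so d_o2 = +24.31 cm.
Lens 2: 1/d_i2 = 1/f₂ − 1/d_o2 = 1/(7.39) − 1/(24.31) = 0.09418, so d_i2 = 10.6 cm.
The final image is real, 10.6 cm to the right of lens 2 (overall magnification ≈ 0.37).

10.6 cm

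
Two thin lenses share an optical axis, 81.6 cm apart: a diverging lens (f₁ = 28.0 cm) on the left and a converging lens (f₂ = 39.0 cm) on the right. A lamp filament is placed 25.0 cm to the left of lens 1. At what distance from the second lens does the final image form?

66.3 cm

Lens 1 is diverging, so f₁ = −28.0 cm.
Lens 1: 1/d_i1 = 1/f₁ − 1/d_o1 = 1/(-28.0) − 1/(25.0) = -0.07571, so d_i1 = -13.21 cm.
The intermediate image is 13.21 cm to the left of lens 1 (virtual), which is 81.6 − (-13.21) = 94.81 cm to the left of lens 2, so d_o2 = +94.81 cm.
Lens 2: 1/d_i2 = 1/f₂ − 1/d_o2 = 1/(39.0) − 1/(94.81) = 0.01509, so d_i2 = 66.3 cm.
The final image is real, 66.3 cm to the right of lens 2 (overall magnification ≈ -0.37).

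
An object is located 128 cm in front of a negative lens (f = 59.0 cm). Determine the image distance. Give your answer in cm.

For a negative lens, f = -59.0 cm.
Thin-lens equation: 1/s_i = 1/f − 1/s_o = 1/(-59.00) − 1/(128) = -0.01695 − 0.007812 = -0.02476, so s_i = -40.4 cm.
The image is virtual, upright and reduced, on the same side as the object.

40.4 cm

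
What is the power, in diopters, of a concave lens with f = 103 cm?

For a concave lens, f = −103 cm.
f = -103 cm = -1.03 m.
P = 1/f = 1/(-1.03 m) = -0.971 D.

P = -0.971 D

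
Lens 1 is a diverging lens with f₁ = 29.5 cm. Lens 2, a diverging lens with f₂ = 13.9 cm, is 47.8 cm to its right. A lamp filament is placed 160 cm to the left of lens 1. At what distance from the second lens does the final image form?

Lens 1 is diverging, so f₁ = −29.5 cm.
Lens 1: 1/d_i1 = 1/f₁ − 1/d_o1 = 1/(-29.5) − 1/(160) = -0.04015, so d_i1 = -24.91 cm.
The intermediate image is 24.91 cm to the left of lens 1 (virtual), which is 47.8 − (-24.91) = 72.71 cm to the left of lens 2, so d_o2 = +72.71 cm.
Lens 2 is diverging, so f₂ = −13.9 cm.
Lens 2: 1/d_i2 = 1/f₂ − 1/d_o2 = 1/(-13.9) − 1/(72.71) = -0.08570, so d_i2 = -11.7 cm.
The final image is virtual, 11.7 cm to the left of lens 2 (overall magnification ≈ 0.025).

11.7 cm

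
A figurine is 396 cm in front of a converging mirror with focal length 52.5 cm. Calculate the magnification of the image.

1/d_i = 1/f − 1/d_o = 1/(52.50) − 1/(396) = 0.01652, so d_i = 60.52 cm.
m = −d_i/d_o = −(60.52)/(396) = -0.153.
The image is real, inverted and reduced, in front of the mirror.

m = -0.153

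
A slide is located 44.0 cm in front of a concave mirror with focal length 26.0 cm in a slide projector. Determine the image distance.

63.6 cm

Mirror equation: 1/s_i = 1/f − 1/s_o = 1/(26.00) − 1/(44.0) = 0.03846 − 0.02273 = 0.01573, so s_i = 63.6 cm.
The image is real, inverted and enlarged, in front of the mirror.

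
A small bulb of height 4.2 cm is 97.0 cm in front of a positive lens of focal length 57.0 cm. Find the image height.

1/d_i = 1/f − 1/d_o = 1/(57.00) − 1/(97.0) = 0.007235, so d_i = 138.2 cm.
m = −d_i/d_o = -1.425.
|h_i| = |m|·h_o = 1.425 × 4.2 = 5.99 cm. The image is real, inverted and enlarged, on the far side of the lens.

5.99 cm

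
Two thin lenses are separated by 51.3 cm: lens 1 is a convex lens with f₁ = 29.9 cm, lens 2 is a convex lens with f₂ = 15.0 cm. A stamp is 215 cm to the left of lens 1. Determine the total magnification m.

m = +1.54

Lens 1: 1/d_i1 = 1/(29.9) − 1/(215) = 0.02879, so d_i1 = 34.73 cm; m₁ = −d_i1/d_o1 = -0.1615.
d_o2 = 51.3 − (34.73) = 16.57 cm.
Lens 2: 1/d_i2 = 1/(15.0) − 1/(16.57) = 0.006317, so d_i2 = 158.3 cm; m₂ = −d_i2/d_o2 = -9.554.
m = m₁·m₂ = (-0.1615)(-9.554) = +1.54.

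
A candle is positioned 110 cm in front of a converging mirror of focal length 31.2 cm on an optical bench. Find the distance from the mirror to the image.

43.6 cm

Mirror equation: 1/q = 1/f − 1/p = 1/(31.20) − 1/(110) = 0.03205 − 0.009091 = 0.02296, so q = 43.6 cm.
The image is real, inverted and reduced, in front of the mirror.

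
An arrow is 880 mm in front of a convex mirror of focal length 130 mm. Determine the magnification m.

m = +0.129

For a convex mirror, f = -130 mm.
1/d_i = 1/f − 1/d_o = 1/(-130.0) − 1/(880) = -0.008829, so d_i = -113.3 mm.
m = −d_i/d_o = −(-113.3)/(880) = +0.129.
The image is virtual, upright and reduced, behind the mirror.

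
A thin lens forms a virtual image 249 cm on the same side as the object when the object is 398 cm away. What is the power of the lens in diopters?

P = -0.150 D

Virtual image ⇒ d_i = −249 cm.
1/f = 1/d_o + 1/d_i = 1/(398) + 1/(-249) = -0.001504 cm⁻¹.
f = -665.1 cm = -6.651 m, so P = 1/f = -0.150 D.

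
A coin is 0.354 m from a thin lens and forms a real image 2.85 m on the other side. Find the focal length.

f = 0.315 m (converging)

Real image ⇒ d_i = +2.85 m.
1/f = 1/d_o + 1/d_i = 1/(0.354) + 1/(2.85) = 3.176, so f = 0.315 m.
Since f is positive, the thin lens is converging.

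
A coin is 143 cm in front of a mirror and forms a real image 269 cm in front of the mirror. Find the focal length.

Real image ⇒ d_i = +269 cm.
1/f = 1/d_o + 1/d_i = 1/(143) + 1/(269) = 0.01071, so f = 93.4 cm.
Since f is positive, the mirror is concave.

f = 93.4 cm (concave)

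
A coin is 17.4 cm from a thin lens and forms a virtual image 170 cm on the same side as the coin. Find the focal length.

Virtual image ⇒ d_i = −170 cm.
1/f = 1/d_o + 1/d_i = 1/(17.4) + 1/(-170) = 0.05159, so f = 19.4 cm.
Since f is positive, the thin lens is converging.

f = 19.4 cm (converging)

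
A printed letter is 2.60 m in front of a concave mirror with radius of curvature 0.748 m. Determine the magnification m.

m = -0.168

f = R/2 = 0.748/2 = 0.3740 m.
1/d_i = 1/f − 1/d_o = 1/(0.3740) − 1/(2.60) = 2.289, so d_i = 0.4368 m.
m = −d_i/d_o = −(0.4368)/(2.60) = -0.168.
The image is real, inverted and reduced, in front of the mirror.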